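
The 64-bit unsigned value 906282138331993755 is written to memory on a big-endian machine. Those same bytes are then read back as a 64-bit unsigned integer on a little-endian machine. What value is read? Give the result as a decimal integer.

11193291814620795660

906282138331993755 in 64-bit hexadecimal is 0x0C93C2CD998F569B.
Stored big-endian, the bytes at ascending addresses are 0C 93 C2 CD 99 8F 56 9B.
Read back as little-endian, the first byte is least significant, giving 0x9B568F99CDC2930C.
0x9B568F99CDC2930C = 11193291814620795660.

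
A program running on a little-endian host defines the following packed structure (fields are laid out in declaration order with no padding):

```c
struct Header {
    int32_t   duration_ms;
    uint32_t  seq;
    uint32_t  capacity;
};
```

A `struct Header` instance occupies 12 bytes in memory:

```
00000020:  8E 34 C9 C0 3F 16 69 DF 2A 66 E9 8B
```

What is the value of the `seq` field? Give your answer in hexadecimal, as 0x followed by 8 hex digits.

`seq` follows `duration_ms` (4 bytes), so it starts at byte offset 4 and occupies 4 bytes.
Bytes at offsets 4..7: 3F 16 69 DF.
Little-endian: lowest address holds the least-significant byte.
Reassemble most-significant byte first: DF 69 16 3F → 0xDF69163F.

0xDF69163F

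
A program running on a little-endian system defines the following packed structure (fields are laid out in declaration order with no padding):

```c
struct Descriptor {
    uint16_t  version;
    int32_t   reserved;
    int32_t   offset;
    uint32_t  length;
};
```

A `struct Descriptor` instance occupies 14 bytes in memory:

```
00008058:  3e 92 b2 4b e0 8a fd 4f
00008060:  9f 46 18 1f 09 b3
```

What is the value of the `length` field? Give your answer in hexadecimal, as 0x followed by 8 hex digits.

0xB3091F18

`length` follows `version` (2 B), `reserved` (4 B), `offset` (4 B), so it starts at offset 2 + 4 + 4 = 10 and occupies 4 bytes.
Bytes at offsets 10..13: 18 1F 09 B3.
Little-endian stores the least-significant byte at the lowest address.
Reassemble most-significant byte first: B3 09 1F 18 → 0xB3091F18.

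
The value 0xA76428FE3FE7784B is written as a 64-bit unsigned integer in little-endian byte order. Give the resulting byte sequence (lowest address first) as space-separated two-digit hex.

4B 78 E7 3F FE 28 64 A7

Split into bytes (most-significant first): A7 64 28 FE 3F E7 78 4B.
Little-endian stores the least-significant byte at the lowest address.
So at ascending addresses the bytes are 4B 78 E7 3F FE 28 64 A7.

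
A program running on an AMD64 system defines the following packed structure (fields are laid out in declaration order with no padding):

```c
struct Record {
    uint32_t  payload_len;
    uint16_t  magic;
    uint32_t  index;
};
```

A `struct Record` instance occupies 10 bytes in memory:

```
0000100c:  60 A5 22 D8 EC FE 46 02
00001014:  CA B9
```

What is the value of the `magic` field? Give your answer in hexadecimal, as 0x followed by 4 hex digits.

0xFEEC

`magic` follows `payload_len` (4 bytes), so it starts at byte offset 4 and occupies 2 bytes.
Bytes at offsets 4..5: EC FE.
Little-endian stores the least-significant byte at the lowest address.
Reassemble most-significant byte first: FE EC → 0xFEEC.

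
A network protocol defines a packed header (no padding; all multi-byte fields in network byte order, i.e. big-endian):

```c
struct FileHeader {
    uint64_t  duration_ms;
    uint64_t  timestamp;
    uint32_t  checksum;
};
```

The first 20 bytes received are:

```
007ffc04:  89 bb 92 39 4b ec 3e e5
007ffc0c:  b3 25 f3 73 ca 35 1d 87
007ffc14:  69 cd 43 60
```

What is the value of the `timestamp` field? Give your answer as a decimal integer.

`timestamp` follows `duration_ms` (8 bytes), so it starts at byte offset 8 and occupies 8 bytes.
Bytes at offsets 8..15: B3 25 F3 73 CA 35 1D 87.
Big-endian stores the most-significant byte at the lowest address.
The bytes are already most-significant first: 0xB325F373CA351D87.
0xB325F373CA351D87 = 12908991585566662023.

12908991585566662023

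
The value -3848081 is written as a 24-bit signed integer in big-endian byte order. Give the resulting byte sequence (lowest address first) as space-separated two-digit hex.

C5 48 6F

Two's complement of -3848081 in 24 bits: 3848081 = 0x3AB791; invert → 0xC5486E; add 1 → 0xC5486F.
Split into bytes (most-significant first): C5 48 6F.
In big-endian order the high byte comes first in memory.
So the memory order matches the most-significant-first order: C5 48 6F.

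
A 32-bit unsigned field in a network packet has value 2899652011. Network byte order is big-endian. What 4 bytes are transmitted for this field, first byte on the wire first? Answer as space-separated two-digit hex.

AC D5 2D AB

2899652011 in hexadecimal, padded to 32 bits, is 0xACD52DAB.
Split into bytes (most-significant first): AC D5 2D AB.
Big-endian stores the most-significant byte at the lowest address.
So the memory order matches the most-significant-first order: AC D5 2D AB.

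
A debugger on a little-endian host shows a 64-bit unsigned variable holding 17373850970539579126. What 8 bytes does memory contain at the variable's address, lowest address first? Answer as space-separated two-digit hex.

17373850970539579126 in hexadecimal, padded to 64 bits, is 0xF11C5168379656F6.
Split into bytes (most-significant first): F1 1C 51 68 37 96 56 F6.
Little-endian stores the least-significant byte at the lowest address.
So at ascending addresses the bytes are F6 56 96 37 68 51 1C F1.

F6 56 96 37 68 51 1C F1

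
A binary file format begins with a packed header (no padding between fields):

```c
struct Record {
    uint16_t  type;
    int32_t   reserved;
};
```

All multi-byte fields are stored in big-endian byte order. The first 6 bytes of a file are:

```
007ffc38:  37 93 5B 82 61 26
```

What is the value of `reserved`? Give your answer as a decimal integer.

1535271206

`reserved` follows `type` (2 bytes), so it starts at byte offset 2 and occupies 4 bytes.
Bytes at offsets 2..5: 5B 82 61 26.
Big-endian stores the most-significant byte at the lowest address.
The bytes are already most-significant first: 0x5B826126.
0x5B826126 = 1535271206.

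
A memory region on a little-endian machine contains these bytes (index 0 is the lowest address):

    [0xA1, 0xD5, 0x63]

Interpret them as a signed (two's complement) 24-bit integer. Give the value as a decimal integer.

6542753

Little-endian: lowest address holds the least-significant byte.
Reassemble most-significant byte first: 63 D5 A1 → 0x63D5A1.
0x63D5A1 = 6542753.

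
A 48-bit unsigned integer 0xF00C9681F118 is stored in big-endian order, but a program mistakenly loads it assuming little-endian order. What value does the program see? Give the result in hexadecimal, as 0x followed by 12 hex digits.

Stored big-endian, the bytes at ascending addresses are F0 0C 96 81 F1 18.
Read back as little-endian, the first byte is least significant, giving 0x18F181960CF0.

0x18F181960CF0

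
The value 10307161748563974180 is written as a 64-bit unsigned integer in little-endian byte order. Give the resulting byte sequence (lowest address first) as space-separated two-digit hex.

10307161748563974180 in hexadecimal, padded to 64 bits, is 0x8F0A650029A65824.
Split into bytes (most-significant first): 8F 0A 65 00 29 A6 58 24.
Little-endian: lowest address holds the least-significant byte.
So at ascending addresses the bytes are 24 58 A6 29 00 65 0A 8F.

24 58 A6 29 00 65 0A 8F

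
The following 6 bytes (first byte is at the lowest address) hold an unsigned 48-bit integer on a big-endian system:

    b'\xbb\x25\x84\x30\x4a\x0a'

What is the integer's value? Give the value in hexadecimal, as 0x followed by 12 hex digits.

0xBB2584304A0A

In big-endian order the high byte comes first in memory.
The bytes are already most-significant first: 0xBB2584304A0A.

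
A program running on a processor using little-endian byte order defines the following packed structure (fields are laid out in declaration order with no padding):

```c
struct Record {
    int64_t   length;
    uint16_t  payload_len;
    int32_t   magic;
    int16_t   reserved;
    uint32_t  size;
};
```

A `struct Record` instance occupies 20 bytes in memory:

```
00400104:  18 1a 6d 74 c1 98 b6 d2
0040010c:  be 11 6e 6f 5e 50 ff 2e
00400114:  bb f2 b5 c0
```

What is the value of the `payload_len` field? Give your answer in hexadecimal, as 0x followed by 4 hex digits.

`payload_len` follows `length` (8 bytes), so it starts at byte offset 8 and occupies 2 bytes.
Bytes at offsets 8..9: BE 11.
In little-endian order the low byte comes first in memory.
Reassemble most-significant byte first: 11 BE → 0x11BE.

0x11BE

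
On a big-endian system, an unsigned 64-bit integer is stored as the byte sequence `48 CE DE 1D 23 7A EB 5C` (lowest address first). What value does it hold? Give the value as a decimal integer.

In big-endian order the high byte comes first in memory.
The bytes are already most-significant first: 0x48CEDE1D237AEB5C.
0x48CEDE1D237AEB5C = 5246374832663882588.

5246374832663882588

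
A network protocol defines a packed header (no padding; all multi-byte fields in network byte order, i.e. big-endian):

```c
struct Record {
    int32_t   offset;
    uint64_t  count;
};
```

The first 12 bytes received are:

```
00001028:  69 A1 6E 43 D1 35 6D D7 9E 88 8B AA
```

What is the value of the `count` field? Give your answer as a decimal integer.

`count` follows `offset` (4 bytes), so it starts at byte offset 4 and occupies 8 bytes.
Bytes at offsets 4..11: D1 35 6D D7 9E 88 8B AA.
Big-endian: lowest address holds the most-significant byte.
The bytes are already most-significant first: 0xD1356DD79E888BAA.
0xD1356DD79E888BAA = 15075076100537748394.

15075076100537748394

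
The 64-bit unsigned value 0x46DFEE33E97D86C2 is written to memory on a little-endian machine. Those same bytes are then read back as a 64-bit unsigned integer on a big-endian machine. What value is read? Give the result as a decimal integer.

Stored little-endian, the bytes at ascending addresses are C2 86 7D E9 33 EE DF 46.
Read back as big-endian, the last byte is least significant, giving 0xC2867DE933EEDF46.
0xC2867DE933EEDF46 = 14017029330789392198.

14017029330789392198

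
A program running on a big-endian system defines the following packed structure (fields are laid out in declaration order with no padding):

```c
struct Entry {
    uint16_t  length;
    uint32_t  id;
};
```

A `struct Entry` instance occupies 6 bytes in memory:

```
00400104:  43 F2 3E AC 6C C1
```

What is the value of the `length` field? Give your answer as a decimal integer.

17394

`length` is the first field, at byte offset 0, occupying 2 bytes.
Bytes at offsets 0..1: 43 F2.
Big-endian stores the most-significant byte at the lowest address.
The bytes are already most-significant first: 0x43F2.
0x43F2 = 17394.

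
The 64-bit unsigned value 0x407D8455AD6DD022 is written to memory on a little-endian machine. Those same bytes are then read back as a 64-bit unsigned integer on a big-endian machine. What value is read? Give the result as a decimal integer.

2508625583676882240

Stored little-endian, the bytes at ascending addresses are 22 D0 6D AD 55 84 7D 40.
Read back as big-endian, the last byte is least significant, giving 0x22D06DAD55847D40.
0x22D06DAD55847D40 = 2508625583676882240.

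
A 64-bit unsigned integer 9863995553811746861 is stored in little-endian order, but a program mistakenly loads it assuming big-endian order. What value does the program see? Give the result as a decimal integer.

9863995553811746861 in 64-bit hexadecimal is 0x88E3F3B1CAFB502D.
Stored little-endian, the bytes at ascending addresses are 2D 50 FB CA B1 F3 E3 88.
Read back as big-endian, the last byte is least significant, giving 0x2D50FBCAB1F3E388.
0x2D50FBCAB1F3E388 = 3265386577831125896.

3265386577831125896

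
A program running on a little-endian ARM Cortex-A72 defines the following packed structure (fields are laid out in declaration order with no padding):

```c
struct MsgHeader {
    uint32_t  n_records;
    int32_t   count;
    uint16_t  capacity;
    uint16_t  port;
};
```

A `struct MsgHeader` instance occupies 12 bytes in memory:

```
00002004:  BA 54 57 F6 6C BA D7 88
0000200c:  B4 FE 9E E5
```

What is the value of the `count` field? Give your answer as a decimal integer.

-1999127956

`count` follows `n_records` (4 bytes), so it starts at byte offset 4 and occupies 4 bytes.
Bytes at offsets 4..7: 6C BA D7 88.
Little-endian: lowest address holds the least-significant byte.
Reassemble most-significant byte first: 88 D7 BA 6C → 0x88D7BA6C.
Top bit is set, so as a signed 32-bit value this is 0x88D7BA6C − 2^32 = -1999127956.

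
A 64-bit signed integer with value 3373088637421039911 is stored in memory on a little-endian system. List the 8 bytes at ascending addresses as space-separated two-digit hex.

27 31 63 8D 3E 9E CF 2E

3373088637421039911 in hexadecimal, padded to 64 bits, is 0x2ECF9E3E8D633127.
Split into bytes (most-significant first): 2E CF 9E 3E 8D 63 31 27.
Little-endian stores the least-significant byte at the lowest address.
So at ascending addresses the bytes are 27 31 63 8D 3E 9E CF 2E.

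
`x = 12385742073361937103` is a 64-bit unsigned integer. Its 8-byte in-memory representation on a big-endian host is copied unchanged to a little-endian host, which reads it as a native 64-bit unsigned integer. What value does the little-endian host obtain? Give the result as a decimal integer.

14930093651953377963

12385742073361937103 in 64-bit hexadecimal is 0xABE2FECB125932CF.
Stored big-endian, the bytes at ascending addresses are AB E2 FE CB 12 59 32 CF.
Read back as little-endian, the first byte is least significant, giving 0xCF325912CBFEE2AB.
0xCF325912CBFEE2AB = 14930093651953377963.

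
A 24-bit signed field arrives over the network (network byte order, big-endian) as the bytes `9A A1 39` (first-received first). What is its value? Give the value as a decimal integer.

Big-endian stores the most-significant byte at the lowest address.
The bytes are already most-significant first: 0x9AA139.
Top bit is set, so as a signed 24-bit value this is 0x9AA139 − 2^24 = -6643399.

-6643399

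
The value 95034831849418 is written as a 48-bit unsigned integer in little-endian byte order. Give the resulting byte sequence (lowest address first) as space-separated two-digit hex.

CA C7 64 05 6F 56

95034831849418 in hexadecimal, padded to 48 bits, is 0x566F0564C7CA.
Split into bytes (most-significant first): 56 6F 05 64 C7 CA.
In little-endian order the low byte comes first in memory.
So at ascending addresses the bytes are CA C7 64 05 6F 56.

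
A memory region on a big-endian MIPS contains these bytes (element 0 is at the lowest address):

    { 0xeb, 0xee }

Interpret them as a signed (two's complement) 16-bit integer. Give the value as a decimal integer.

Big-endian: lowest address holds the most-significant byte.
The bytes are already most-significant first: 0xEBEE.
Top bit is set, so as a signed 16-bit value this is 0xEBEE − 2^16 = -5138.

-5138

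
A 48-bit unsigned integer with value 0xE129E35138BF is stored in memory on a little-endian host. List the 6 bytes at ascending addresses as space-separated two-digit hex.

Split into bytes (most-significant first): E1 29 E3 51 38 BF.
Little-endian: lowest address holds the least-significant byte.
So at ascending addresses the bytes are BF 38 51 E3 29 E1.

BF 38 51 E3 29 E1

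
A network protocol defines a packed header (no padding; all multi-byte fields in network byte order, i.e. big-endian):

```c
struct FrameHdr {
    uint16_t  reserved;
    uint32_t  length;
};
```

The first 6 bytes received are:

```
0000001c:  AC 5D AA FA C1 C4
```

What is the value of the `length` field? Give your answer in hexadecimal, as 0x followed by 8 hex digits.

`length` follows `reserved` (2 bytes), so it starts at byte offset 2 and occupies 4 bytes.
Bytes at offsets 2..5: AA FA C1 C4.
Big-endian stores the most-significant byte at the lowest address.
The bytes are already most-significant first: 0xAAFAC1C4.

0xAAFAC1C4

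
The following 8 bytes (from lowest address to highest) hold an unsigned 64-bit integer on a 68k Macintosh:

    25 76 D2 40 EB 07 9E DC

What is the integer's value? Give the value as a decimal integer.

2699576202918076124

Big-endian stores the most-significant byte at the lowest address.
The bytes are already most-significant first: 0x2576D240EB079EDC.
0x2576D240EB079EDC = 2699576202918076124.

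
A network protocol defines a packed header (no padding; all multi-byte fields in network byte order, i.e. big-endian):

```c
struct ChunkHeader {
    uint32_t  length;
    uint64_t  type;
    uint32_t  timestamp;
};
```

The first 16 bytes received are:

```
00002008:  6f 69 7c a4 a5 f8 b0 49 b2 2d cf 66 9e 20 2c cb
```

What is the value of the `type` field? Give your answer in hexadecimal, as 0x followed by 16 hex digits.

`type` follows `length` (4 bytes), so it starts at byte offset 4 and occupies 8 bytes.
Bytes at offsets 4..11: A5 F8 B0 49 B2 2D CF 66.
In big-endian order the high byte comes first in memory.
The bytes are already most-significant first: 0xA5F8B049B22DCF66.

0xA5F8B049B22DCF66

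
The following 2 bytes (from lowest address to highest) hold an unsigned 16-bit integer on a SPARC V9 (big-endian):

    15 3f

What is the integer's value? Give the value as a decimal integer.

5439

In big-endian order the high byte comes first in memory.
The bytes are already most-significant first: 0x153F.
0x153F = 5439.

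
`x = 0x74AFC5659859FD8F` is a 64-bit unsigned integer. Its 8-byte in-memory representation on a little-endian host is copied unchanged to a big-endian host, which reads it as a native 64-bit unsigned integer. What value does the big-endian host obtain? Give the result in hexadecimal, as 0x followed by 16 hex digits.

Stored little-endian, the bytes at ascending addresses are 8F FD 59 98 65 C5 AF 74.
Read back as big-endian, the last byte is least significant, giving 0x8FFD599865C5AF74.

0x8FFD599865C5AF74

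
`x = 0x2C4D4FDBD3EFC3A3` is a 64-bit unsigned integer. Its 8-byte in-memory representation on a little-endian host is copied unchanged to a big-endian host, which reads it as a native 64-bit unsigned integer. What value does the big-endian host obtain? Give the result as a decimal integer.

11800539141837376812

Stored little-endian, the bytes at ascending addresses are A3 C3 EF D3 DB 4F 4D 2C.
Read back as big-endian, the last byte is least significant, giving 0xA3C3EFD3DB4F4D2C.
0xA3C3EFD3DB4F4D2C = 11800539141837376812.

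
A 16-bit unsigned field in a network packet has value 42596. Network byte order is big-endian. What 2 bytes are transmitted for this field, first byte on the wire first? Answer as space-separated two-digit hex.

A6 64

42596 in hexadecimal, padded to 16 bits, is 0xA664.
Split into bytes (most-significant first): A6 64.
Big-endian stores the most-significant byte at the lowest address.
So the memory order matches the most-significant-first order: A6 64.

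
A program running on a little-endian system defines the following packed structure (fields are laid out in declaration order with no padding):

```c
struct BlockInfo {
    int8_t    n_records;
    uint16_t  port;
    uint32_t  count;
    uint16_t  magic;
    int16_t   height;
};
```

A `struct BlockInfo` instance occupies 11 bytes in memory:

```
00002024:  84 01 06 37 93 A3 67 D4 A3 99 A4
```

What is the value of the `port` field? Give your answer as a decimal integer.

`port` follows `n_records` (1 byte), so it starts at byte offset 1 and occupies 2 bytes.
Bytes at offsets 1..2: 01 06.
In little-endian order the low byte comes first in memory.
Reassemble most-significant byte first: 06 01 → 0x0601.
0x0601 = 1537.

1537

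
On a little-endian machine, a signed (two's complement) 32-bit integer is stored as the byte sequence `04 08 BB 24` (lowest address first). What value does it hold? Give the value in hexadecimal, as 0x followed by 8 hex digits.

0x24BB0804

In little-endian order the low byte comes first in memory.
Reassemble most-significant byte first: 24 BB 08 04 → 0x24BB0804.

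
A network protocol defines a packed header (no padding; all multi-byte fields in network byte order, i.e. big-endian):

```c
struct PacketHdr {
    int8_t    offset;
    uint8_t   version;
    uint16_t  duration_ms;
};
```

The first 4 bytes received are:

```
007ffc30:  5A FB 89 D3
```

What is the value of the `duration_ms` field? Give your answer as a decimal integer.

`duration_ms` follows `offset` (1 B), `version` (1 B), so it starts at offset 1 + 1 = 2 and occupies 2 bytes.
Bytes at offsets 2..3: 89 D3.
Big-endian stores the most-significant byte at the lowest address.
The bytes are already most-significant first: 0x89D3.
0x89D3 = 35283.

35283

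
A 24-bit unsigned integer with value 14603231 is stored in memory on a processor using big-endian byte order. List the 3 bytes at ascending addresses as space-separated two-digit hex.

14603231 in hexadecimal, padded to 24 bits, is 0xDED3DF.
Split into bytes (most-significant first): DE D3 DF.
Big-endian: lowest address holds the most-significant byte.
So the memory order matches the most-significant-first order: DE D3 DF.

DE D3 DF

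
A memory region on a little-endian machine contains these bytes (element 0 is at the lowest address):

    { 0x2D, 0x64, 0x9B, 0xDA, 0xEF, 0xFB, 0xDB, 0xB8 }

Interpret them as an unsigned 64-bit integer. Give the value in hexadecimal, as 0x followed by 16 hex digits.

Little-endian: lowest address holds the least-significant byte.
Reassemble most-significant byte first: B8 DB FB EF DA 9B 64 2D → 0xB8DBFBEFDA9B642D.

0xB8DBFBEFDA9B642D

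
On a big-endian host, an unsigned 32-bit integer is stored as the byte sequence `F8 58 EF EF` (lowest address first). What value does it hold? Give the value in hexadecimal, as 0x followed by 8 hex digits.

0xF858EFEF

In big-endian order the high byte comes first in memory.
The bytes are already most-significant first: 0xF858EFEF.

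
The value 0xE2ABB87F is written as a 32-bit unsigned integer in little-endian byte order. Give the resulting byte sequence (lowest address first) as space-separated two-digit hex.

7F B8 AB E2

Split into bytes (most-significant first): E2 AB B8 7F.
In little-endian order the low byte comes first in memory.
So at ascending addresses the bytes are 7F B8 AB E2.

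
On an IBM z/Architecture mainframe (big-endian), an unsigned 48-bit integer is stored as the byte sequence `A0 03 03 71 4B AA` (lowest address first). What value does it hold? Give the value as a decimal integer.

175934803102634

Big-endian: lowest address holds the most-significant byte.
The bytes are already most-significant first: 0xA00303714BAA.
0xA00303714BAA = 175934803102634.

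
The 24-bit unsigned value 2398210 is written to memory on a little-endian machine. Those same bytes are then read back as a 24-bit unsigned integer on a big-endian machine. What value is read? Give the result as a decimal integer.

170020

2398210 in 24-bit hexadecimal is 0x249802.
Stored little-endian, the bytes at ascending addresses are 02 98 24.
Read back as big-endian, the last byte is least significant, giving 0x029824.
0x029824 = 170020.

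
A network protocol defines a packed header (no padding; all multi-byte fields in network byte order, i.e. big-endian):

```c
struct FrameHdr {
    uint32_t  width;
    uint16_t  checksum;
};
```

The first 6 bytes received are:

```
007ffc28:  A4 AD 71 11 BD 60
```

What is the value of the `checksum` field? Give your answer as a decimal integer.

48480

`checksum` follows `width` (4 bytes), so it starts at byte offset 4 and occupies 2 bytes.
Bytes at offsets 4..5: BD 60.
Big-endian: lowest address holds the most-significant byte.
The bytes are already most-significant first: 0xBD60.
0xBD60 = 48480.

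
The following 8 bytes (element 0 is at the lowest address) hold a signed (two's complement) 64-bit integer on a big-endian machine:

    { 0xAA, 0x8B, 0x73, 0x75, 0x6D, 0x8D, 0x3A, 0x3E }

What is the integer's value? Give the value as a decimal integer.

-6157701117312681410

Big-endian stores the most-significant byte at the lowest address.
The bytes are already most-significant first: 0xAA8B73756D8D3A3E.
Top bit is set, so as a signed 64-bit value this is 0xAA8B73756D8D3A3E − 2^64 = -6157701117312681410.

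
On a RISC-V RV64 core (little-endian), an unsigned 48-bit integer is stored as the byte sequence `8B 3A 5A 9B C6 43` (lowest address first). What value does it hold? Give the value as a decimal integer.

74520288967307

Little-endian: lowest address holds the least-significant byte.
Reassemble most-significant byte first: 43 C6 9B 5A 3A 8B → 0x43C69B5A3A8B.
0x43C69B5A3A8B = 74520288967307.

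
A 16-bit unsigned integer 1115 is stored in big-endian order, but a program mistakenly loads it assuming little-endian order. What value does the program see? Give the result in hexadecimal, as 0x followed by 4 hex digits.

1115 in 16-bit hexadecimal is 0x045B.
Stored big-endian, the bytes at ascending addresses are 04 5B.
Read back as little-endian, the first byte is least significant, giving 0x5B04.

0x5B04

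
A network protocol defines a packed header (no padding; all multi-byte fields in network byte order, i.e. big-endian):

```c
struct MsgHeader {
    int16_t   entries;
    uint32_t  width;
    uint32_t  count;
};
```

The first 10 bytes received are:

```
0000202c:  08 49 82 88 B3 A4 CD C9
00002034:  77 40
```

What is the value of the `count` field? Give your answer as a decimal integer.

`count` follows `entries` (2 B), `width` (4 B), so it starts at offset 2 + 4 = 6 and occupies 4 bytes.
Bytes at offsets 6..9: CD C9 77 40.
Big-endian stores the most-significant byte at the lowest address.
The bytes are already most-significant first: 0xCDC97740.
0xCDC97740 = 3452532544.

3452532544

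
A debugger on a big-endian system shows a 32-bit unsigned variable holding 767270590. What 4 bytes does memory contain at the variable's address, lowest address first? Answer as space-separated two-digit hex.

767270590 in hexadecimal, padded to 32 bits, is 0x2DBB9EBE.
Split into bytes (most-significant first): 2D BB 9E BE.
Big-endian: lowest address holds the most-significant byte.
So the memory order matches the most-significant-first order: 2D BB 9E BE.

2D BB 9E BE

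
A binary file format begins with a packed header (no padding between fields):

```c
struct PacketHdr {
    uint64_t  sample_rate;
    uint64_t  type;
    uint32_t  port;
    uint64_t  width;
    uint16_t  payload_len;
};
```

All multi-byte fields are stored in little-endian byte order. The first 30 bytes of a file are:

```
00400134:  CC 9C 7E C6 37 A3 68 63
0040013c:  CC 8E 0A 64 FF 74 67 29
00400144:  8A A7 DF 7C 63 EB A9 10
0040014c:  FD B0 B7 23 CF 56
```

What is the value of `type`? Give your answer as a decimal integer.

2983481918400138956

`type` follows `sample_rate` (8 bytes), so it starts at byte offset 8 and occupies 8 bytes.
Bytes at offsets 8..15: CC 8E 0A 64 FF 74 67 29.
Little-endian: lowest address holds the least-significant byte.
Reassemble most-significant byte first: 29 67 74 FF 64 0A 8E CC → 0x296774FF640A8ECC.
0x296774FF640A8ECC = 2983481918400138956.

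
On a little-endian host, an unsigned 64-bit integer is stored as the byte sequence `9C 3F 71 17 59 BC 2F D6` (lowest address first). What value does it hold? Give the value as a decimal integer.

Little-endian: lowest address holds the least-significant byte.
Reassemble most-significant byte first: D6 2F BC 59 17 71 3F 9C → 0xD62FBC5917713F9C.
0xD62FBC5917713F9C = 15433761538853388188.

15433761538853388188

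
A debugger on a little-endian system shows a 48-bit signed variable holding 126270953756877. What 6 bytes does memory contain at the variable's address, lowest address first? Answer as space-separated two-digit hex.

126270953756877 in hexadecimal, padded to 48 bits, is 0x72D7BF5818CD.
Split into bytes (most-significant first): 72 D7 BF 58 18 CD.
Little-endian: lowest address holds the least-significant byte.
So at ascending addresses the bytes are CD 18 58 BF D7 72.

CD 18 58 BF D7 72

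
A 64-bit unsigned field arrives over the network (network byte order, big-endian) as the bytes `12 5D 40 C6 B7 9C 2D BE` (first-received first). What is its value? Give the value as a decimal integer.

1323285087744961982

In big-endian order the high byte comes first in memory.
The bytes are already most-significant first: 0x125D40C6B79C2DBE.
0x125D40C6B79C2DBE = 1323285087744961982.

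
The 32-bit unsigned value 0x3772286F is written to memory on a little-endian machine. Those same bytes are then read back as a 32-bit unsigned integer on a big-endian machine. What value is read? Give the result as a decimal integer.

1864921655

Stored little-endian, the bytes at ascending addresses are 6F 28 72 37.
Read back as big-endian, the last byte is least significant, giving 0x6F287237.
0x6F287237 = 1864921655.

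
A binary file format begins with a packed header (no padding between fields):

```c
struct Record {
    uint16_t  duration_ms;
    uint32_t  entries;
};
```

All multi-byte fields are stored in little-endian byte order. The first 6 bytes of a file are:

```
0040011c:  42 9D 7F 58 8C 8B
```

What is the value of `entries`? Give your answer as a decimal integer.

`entries` follows `duration_ms` (2 bytes), so it starts at byte offset 2 and occupies 4 bytes.
Bytes at offsets 2..5: 7F 58 8C 8B.
Little-endian: lowest address holds the least-significant byte.
Reassemble most-significant byte first: 8B 8C 58 7F → 0x8B8C587F.
0x8B8C587F = 2341230719.

2341230719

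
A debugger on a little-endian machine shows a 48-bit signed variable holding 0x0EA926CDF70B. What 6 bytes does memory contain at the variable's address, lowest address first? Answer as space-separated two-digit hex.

0B F7 CD 26 A9 0E

Split into bytes (most-significant first): 0E A9 26 CD F7 0B.
Little-endian: lowest address holds the least-significant byte.
So at ascending addresses the bytes are 0B F7 CD 26 A9 0E.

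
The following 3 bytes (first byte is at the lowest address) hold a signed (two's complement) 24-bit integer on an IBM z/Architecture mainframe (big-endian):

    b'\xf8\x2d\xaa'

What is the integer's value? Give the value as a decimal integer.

-512598

In big-endian order the high byte comes first in memory.
The bytes are already most-significant first: 0xF82DAA.
Top bit is set, so as a signed 24-bit value this is 0xF82DAA − 2^24 = -512598.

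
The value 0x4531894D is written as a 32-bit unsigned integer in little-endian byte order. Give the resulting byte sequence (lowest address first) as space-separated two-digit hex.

Split into bytes (most-significant first): 45 31 89 4D.
In little-endian order the low byte comes first in memory.
So at ascending addresses the bytes are 4D 89 31 45.

4D 89 31 45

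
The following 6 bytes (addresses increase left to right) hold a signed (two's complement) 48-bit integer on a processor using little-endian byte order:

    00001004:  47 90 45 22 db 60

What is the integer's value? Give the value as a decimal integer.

106494289088583

Little-endian stores the least-significant byte at the lowest address.
Reassemble most-significant byte first: 60 DB 22 45 90 47 → 0x60DB22459047.
0x60DB22459047 = 106494289088583.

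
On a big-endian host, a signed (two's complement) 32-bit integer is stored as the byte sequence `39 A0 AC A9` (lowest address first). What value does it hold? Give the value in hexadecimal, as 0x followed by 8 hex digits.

0x39A0ACA9

Big-endian: lowest address holds the most-significant byte.
The bytes are already most-significant first: 0x39A0ACA9.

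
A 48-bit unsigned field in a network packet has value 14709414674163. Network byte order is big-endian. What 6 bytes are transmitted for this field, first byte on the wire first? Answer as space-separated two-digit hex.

0D 60 CD 6F BE F3

14709414674163 in hexadecimal, padded to 48 bits, is 0x0D60CD6FBEF3.
Split into bytes (most-significant first): 0D 60 CD 6F BE F3.
Big-endian: lowest address holds the most-significant byte.
So the memory order matches the most-significant-first order: 0D 60 CD 6F BE F3.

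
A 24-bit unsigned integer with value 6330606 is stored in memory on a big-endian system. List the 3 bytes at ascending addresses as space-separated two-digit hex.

6330606 in hexadecimal, padded to 24 bits, is 0x6098EE.
Split into bytes (most-significant first): 60 98 EE.
Big-endian: lowest address holds the most-significant byte.
So the memory order matches the most-significant-first order: 60 98 EE.

60 98 EE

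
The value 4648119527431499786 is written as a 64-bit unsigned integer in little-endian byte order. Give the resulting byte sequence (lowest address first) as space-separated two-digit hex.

0A 70 1C 5A 15 70 81 40

4648119527431499786 in hexadecimal, padded to 64 bits, is 0x408170155A1C700A.
Split into bytes (most-significant first): 40 81 70 15 5A 1C 70 0A.
Little-endian: lowest address holds the least-significant byte.
So at ascending addresses the bytes are 0A 70 1C 5A 15 70 81 40.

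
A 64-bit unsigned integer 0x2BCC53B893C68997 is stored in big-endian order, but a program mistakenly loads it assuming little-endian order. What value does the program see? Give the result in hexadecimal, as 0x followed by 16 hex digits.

0x9789C693B853CC2B

Stored big-endian, the bytes at ascending addresses are 2B CC 53 B8 93 C6 89 97.
Read back as little-endian, the first byte is least significant, giving 0x9789C693B853CC2B.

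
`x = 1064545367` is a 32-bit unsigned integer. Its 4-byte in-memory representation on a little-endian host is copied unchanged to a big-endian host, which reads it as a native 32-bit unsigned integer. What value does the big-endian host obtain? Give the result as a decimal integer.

1470919487

1064545367 in 32-bit hexadecimal is 0x3F73AC57.
Stored little-endian, the bytes at ascending addresses are 57 AC 73 3F.
Read back as big-endian, the last byte is least significant, giving 0x57AC733F.
0x57AC733F = 1470919487.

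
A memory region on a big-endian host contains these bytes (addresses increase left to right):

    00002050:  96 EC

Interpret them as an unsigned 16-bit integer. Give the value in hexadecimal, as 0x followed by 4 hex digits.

Big-endian: lowest address holds the most-significant byte.
The bytes are already most-significant first: 0x96EC.

0x96EC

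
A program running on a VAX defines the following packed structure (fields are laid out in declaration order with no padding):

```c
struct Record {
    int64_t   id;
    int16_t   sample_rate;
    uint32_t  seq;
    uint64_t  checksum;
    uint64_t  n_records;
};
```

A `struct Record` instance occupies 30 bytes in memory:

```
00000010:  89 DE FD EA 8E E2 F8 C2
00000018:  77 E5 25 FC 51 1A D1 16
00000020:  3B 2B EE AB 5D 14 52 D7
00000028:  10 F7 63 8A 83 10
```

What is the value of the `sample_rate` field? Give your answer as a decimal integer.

-6793

`sample_rate` follows `id` (8 bytes), so it starts at byte offset 8 and occupies 2 bytes.
Bytes at offsets 8..9: 77 E5.
Little-endian: lowest address holds the least-significant byte.
Reassemble most-significant byte first: E5 77 → 0xE577.
Top bit is set, so as a signed 16-bit value this is 0xE577 − 2^16 = -6793.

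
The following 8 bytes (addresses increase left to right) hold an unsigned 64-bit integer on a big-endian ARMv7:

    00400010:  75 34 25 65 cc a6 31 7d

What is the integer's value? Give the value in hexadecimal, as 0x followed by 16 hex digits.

0x75342565CCA6317D

In big-endian order the high byte comes first in memory.
The bytes are already most-significant first: 0x75342565CCA6317D.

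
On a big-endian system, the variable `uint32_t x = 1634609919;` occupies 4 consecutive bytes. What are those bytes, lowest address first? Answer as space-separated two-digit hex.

61 6E 2A FF

1634609919 in hexadecimal, padded to 32 bits, is 0x616E2AFF.
Split into bytes (most-significant first): 61 6E 2A FF.
In big-endian order the high byte comes first in memory.
So the memory order matches the most-significant-first order: 61 6E 2A FF.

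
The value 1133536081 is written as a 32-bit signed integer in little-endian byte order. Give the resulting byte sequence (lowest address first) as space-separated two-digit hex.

51 63 90 43

1133536081 in hexadecimal, padded to 32 bits, is 0x43906351.
Split into bytes (most-significant first): 43 90 63 51.
Little-endian: lowest address holds the least-significant byte.
So at ascending addresses the bytes are 51 63 90 43.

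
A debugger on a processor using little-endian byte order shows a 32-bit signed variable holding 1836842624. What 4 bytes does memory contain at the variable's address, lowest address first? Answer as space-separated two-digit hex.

80 FE 7B 6D

1836842624 in hexadecimal, padded to 32 bits, is 0x6D7BFE80.
Split into bytes (most-significant first): 6D 7B FE 80.
In little-endian order the low byte comes first in memory.
So at ascending addresses the bytes are 80 FE 7B 6D.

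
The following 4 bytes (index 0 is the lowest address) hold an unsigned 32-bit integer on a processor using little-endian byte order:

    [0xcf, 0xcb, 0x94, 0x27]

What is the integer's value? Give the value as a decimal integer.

664062927

Little-endian stores the least-significant byte at the lowest address.
Reassemble most-significant byte first: 27 94 CB CF → 0x2794CBCF.
0x2794CBCF = 664062927.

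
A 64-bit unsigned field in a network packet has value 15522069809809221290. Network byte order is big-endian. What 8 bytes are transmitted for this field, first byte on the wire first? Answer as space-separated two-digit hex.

D7 69 78 40 A8 7E 66 AA

15522069809809221290 in hexadecimal, padded to 64 bits, is 0xD7697840A87E66AA.
Split into bytes (most-significant first): D7 69 78 40 A8 7E 66 AA.
Big-endian: lowest address holds the most-significant byte.
So the memory order matches the most-significant-first order: D7 69 78 40 A8 7E 66 AA.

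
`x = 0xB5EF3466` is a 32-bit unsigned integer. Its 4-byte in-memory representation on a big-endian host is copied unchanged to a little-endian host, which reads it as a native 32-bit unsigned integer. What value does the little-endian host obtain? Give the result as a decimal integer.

Stored big-endian, the bytes at ascending addresses are B5 EF 34 66.
Read back as little-endian, the first byte is least significant, giving 0x6634EFB5.
0x6634EFB5 = 1714745269.

1714745269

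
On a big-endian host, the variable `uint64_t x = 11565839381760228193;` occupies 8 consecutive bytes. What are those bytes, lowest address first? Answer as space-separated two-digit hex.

A0 82 1D A3 A7 0A BB 61

11565839381760228193 in hexadecimal, padded to 64 bits, is 0xA0821DA3A70ABB61.
Split into bytes (most-significant first): A0 82 1D A3 A7 0A BB 61.
Big-endian stores the most-significant byte at the lowest address.
So the memory order matches the most-significant-first order: A0 82 1D A3 A7 0A BB 61.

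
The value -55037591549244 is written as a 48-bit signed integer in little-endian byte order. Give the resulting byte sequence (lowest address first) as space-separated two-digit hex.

C4 0A E8 8F F1 CD

Two's complement of -55037591549244 in 48 bits: 55037591549244 = 0x320E7017F53C; invert → 0xCDF18FE80AC3; add 1 → 0xCDF18FE80AC4.
Split into bytes (most-significant first): CD F1 8F E8 0A C4.
Little-endian: lowest address holds the least-significant byte.
So at ascending addresses the bytes are C4 0A E8 8F F1 CD.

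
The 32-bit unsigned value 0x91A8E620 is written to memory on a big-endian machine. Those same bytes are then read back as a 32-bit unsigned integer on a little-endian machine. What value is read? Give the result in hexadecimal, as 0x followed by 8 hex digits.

0x20E6A891

Stored big-endian, the bytes at ascending addresses are 91 A8 E6 20.
Read back as little-endian, the first byte is least significant, giving 0x20E6A891.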